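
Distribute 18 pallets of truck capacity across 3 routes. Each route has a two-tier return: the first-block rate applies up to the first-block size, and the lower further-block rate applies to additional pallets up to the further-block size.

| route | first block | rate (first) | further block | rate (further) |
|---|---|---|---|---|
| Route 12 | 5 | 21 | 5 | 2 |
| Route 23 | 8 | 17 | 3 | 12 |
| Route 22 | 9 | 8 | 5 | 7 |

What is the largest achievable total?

Treat each block as its own option and order by rate: Route 12/first 21 > Route 23/first 17 > Route 23/second 12 > Route 22/first 8 > Route 22/second 7 > Route 12/second 2.
Fill Route 12 first block (5 at 21) ; 13 left.
Fill Route 23 first block (8 at 17) ; 5 left.
Route 23 second at 12: fill all 3 ; 2 left.
Route 22 first at 8: only 2 left, fill 2.
Total = 21×5 + 17×8 + 12×3 + 8×2 = 293.

293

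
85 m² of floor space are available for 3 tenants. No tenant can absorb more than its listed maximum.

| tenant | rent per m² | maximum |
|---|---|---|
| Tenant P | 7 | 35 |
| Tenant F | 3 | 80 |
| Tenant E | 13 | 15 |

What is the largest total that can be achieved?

Highest rent per m² first: Tenant E 13 > Tenant P 7 > Tenant F 3.
Give Tenant E 15 to hit its cap of 15 — 70 left.
Tenant P: +35 to 35 (cap) — 35 left.
Tenant F: +35 (room for 80) → 35. Pool exhausted.
Total = 7×35 + 3×35 + 13×15 = 545.

545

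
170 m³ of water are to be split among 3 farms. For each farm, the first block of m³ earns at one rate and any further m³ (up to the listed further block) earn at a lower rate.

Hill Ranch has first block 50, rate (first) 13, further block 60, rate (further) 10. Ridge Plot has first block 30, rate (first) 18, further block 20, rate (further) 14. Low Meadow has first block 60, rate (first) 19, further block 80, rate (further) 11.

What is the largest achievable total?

2720

Rank every tier by rate: Low Meadow/tier1 19 > Ridge Plot/tier1 18 > Ridge Plot/tier2 14 > Hill Ranch/tier1 13 > Low Meadow/tier2 11 > Hill Ranch/tier2 10.
Fill Low Meadow tier1 block (60 at 19) — 110 left.
Ridge Plot/tier1 (18): +30 — 80 left.
Ridge Plot tier2 at 14: fill all 20 — 60 left.
Fill Hill Ranch tier1 block (50 at 13) — 10 left.
Low Meadow tier2 at 11: only 10 left, fill 10.
Total = 19×60 + 18×30 + 14×20 + 13×50 + 11×10 = 2720.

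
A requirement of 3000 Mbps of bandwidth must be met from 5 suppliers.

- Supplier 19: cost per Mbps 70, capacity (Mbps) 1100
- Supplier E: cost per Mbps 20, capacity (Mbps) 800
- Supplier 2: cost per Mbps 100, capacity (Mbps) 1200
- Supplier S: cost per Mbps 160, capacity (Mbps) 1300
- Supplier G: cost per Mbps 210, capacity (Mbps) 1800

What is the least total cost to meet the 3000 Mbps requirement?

203000

Use suppliers in increasing cost order.
Supplier E at 20: take all 800 Mbps — 2200 still needed.
Take 1100 from Supplier 19 at 70 — need 1100 more.
Supplier 2 (100): take the remaining 1100 — done.
Supplier S, Supplier G: unused.
Cost = 800×20 + 1100×70 + 1100×100 = 203000.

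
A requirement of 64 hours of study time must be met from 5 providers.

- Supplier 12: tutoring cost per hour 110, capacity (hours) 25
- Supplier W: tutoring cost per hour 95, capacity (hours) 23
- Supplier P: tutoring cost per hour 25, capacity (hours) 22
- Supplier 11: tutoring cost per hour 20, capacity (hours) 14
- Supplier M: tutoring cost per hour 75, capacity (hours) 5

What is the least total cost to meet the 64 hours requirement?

3390

Use providers in increasing cost order.
Take 14 from Supplier 11 at 20 — need 50 more.
Take 22 from Supplier P at 25 — need 28 more.
Take 5 from Supplier M at 75 — need 23 more.
Supplier W at 95: take all 23 hours — 0 still needed.
Supplier 12: unused.
Cost = 14×20 + 22×25 + 5×75 + 23×95 = 3390.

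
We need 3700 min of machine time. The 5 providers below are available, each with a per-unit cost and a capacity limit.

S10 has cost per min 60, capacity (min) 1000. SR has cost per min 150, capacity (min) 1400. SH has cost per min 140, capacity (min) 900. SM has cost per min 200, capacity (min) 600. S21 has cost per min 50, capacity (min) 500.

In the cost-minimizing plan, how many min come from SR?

Fill from the cheapest provider first.
S21 at 50: take all 500 min → 3200 still needed.
S10 at 60: take all 1000 min → 2200 still needed.
SH (140): use full 900 → 1300 min to go.
Take 1300 from SR at 150 to finish.
SM: unused.

1300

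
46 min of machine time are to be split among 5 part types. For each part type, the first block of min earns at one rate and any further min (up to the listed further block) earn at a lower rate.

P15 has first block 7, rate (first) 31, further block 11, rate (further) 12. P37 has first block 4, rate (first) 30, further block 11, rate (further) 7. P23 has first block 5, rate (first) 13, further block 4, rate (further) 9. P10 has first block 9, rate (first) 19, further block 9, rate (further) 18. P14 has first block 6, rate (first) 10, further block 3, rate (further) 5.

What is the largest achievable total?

Order all 10 blocks by rate: P15/tier1 31 > P37/tier1 30 > P10/tier1 19 > P10/tier2 18 > P23/tier1 13 > P15/tier2 12 > P14/tier1 10 > P23/tier2 9 > P37/tier2 7 > P14/tier2 5.
P15 tier1 at 31: fill all 7 ; 39 left.
Fill P37 tier1 block (4 at 30) ; 35 left.
P10 tier1 at 19: fill all 9 ; 26 left.
Fill P10 tier2 block (9 at 18) ; 17 left.
Fill P23 tier1 block (5 at 13) ; 12 left.
P15/tier2 (12): +11 ; 1 left.
P14 tier1 at 10: only 1 left, fill 1.
Total = 31×7 + 30×4 + 19×9 + 18×9 + 13×5 + 12×11 + 10×1 = 877.

877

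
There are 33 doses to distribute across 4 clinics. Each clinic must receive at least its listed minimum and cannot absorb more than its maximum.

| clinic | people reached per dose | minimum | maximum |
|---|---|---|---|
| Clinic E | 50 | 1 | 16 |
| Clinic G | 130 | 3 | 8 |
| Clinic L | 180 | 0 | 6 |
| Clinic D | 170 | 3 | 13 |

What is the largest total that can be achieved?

Meeting every minimum uses 1+3+0+3 = 7 doses, leaving 26.
Rank by people reached per dose: Clinic L 180 > Clinic D 170 > Clinic G 130 > Clinic E 50.
Clinic L: +6 to 6 (cap) — 20 left.
Give Clinic D 10 more to hit its cap of 13 — 10 left.
Clinic G: +5 to 8 (cap) — 5 left.
Clinic E has room for 15 more but only 5 remain, so it gets 6.
Total = 50×6 + 130×8 + 180×6 + 170×13 = 4630.

4630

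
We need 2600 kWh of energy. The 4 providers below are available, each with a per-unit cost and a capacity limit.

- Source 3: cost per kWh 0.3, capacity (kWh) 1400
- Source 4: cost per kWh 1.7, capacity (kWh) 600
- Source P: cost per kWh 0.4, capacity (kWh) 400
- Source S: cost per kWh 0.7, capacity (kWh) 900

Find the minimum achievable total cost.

1140

Fill from the cheapest provider first.
Source 3 at 0.3: take all 1400 kWh ; 1200 still needed.
Source P (0.4): use full 400 ; 800 kWh to go.
Source S (0.7): take the remaining 800 ; done.
Source 4: unused.
Cost = 1400×0.3 + 400×0.4 + 800×0.7 = 1140.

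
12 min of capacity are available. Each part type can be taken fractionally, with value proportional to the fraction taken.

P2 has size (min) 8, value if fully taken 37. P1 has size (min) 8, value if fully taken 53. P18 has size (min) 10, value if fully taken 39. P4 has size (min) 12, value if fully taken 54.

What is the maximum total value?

71.5

Sort by value density: P1 53/8≈6.62, P2 37/8≈4.62, P4 54/12≈4.5, P18 39/10≈3.9.
Take all of P1 (8 min, value 53) — 4 min left.
4 min left: a 4/8 share of P2 gives 37×4/8 = 18.5.
Total value = 71.5.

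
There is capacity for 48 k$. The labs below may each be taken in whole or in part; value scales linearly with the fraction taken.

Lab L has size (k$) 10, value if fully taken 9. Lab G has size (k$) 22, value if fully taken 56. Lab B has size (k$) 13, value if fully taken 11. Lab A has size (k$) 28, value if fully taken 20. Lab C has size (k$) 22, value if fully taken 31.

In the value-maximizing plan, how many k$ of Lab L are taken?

Rank by value-to-size ratio: Lab G 56/22≈2.55, Lab C 31/22≈1.41, Lab L 9/10≈0.9, Lab B 11/13≈0.846, Lab A 20/28≈0.714.
Take all of Lab G (22 k$, value 56) — 26 k$ left.
Take all of Lab C (22 k$, value 31) — 4 k$ left.
Fill the last 4 k$ with part of Lab L: 4/10 of it earns 3.6.

4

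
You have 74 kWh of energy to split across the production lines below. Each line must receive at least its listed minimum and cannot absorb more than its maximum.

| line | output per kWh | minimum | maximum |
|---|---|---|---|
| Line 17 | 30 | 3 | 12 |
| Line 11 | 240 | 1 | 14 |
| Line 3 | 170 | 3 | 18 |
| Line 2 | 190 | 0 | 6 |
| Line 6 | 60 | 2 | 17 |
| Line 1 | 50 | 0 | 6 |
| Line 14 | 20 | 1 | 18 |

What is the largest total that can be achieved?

Meeting every minimum uses 3+1+3+0+2+0+1 = 10 kWh, leaving 64.
Order the production lines by output per kWh: Line 11 240 > Line 2 190 > Line 3 170 > Line 6 60 > Line 1 50 > Line 17 30 > Line 14 20.
Give Line 11 13 more to hit its cap of 14 — 51 left.
Line 2: +6 to 6 (cap) — 45 left.
Line 3: +15 to 18 (cap) — 30 left.
Give Line 6 15 more to hit its cap of 17 — 15 left.
Line 1 takes 6 more to reach its cap of 6 — 9 left.
Line 17: +9 to 12 (cap) — 0 left.
Total = 30×12 + 240×14 + 170×18 + 190×6 + 60×17 + 50×6 + 20×1 = 9260.

9260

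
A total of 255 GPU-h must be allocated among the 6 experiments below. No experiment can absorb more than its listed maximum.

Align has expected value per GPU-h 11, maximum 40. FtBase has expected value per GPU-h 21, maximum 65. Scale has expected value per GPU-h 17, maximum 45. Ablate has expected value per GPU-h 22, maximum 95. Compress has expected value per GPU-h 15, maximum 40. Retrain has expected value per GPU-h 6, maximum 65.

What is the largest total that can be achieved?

4930

Order the experiments by expected value per GPU-h: Ablate 22 > FtBase 21 > Scale 17 > Compress 15 > Align 11 > Retrain 6.
Ablate takes 95 to reach its cap of 95 — 160 left.
FtBase takes 65 to reach its cap of 65 — 95 left.
Scale takes 45 to reach its cap of 45 — 50 left.
Compress: +40 to 40 (cap) — 10 left.
Only 10 left; Align takes them to reach 10.
Total = 11×10 + 21×65 + 17×45 + 22×95 + 15×40 = 4930.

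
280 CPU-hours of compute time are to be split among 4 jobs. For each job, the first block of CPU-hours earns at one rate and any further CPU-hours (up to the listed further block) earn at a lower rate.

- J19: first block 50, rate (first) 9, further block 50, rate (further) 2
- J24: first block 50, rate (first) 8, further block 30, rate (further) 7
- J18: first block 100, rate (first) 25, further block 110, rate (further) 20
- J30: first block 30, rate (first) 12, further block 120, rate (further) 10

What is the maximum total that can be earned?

Rank every tier by rate: J18/T1 25 > J18/T2 20 > J30/T1 12 > J30/T2 10 > J19/T1 9 > J24/T1 8 > J24/T2 7 > J19/T2 2.
Fill J18 T1 block (100 at 25) — 180 left.
J18 T2 at 20: fill all 110 — 70 left.
J30/T1 (12): +30 — 40 left.
40 remain; put them into J30 T2 at 10.
Total = 25×100 + 20×110 + 12×30 + 10×40 = 5460.

5460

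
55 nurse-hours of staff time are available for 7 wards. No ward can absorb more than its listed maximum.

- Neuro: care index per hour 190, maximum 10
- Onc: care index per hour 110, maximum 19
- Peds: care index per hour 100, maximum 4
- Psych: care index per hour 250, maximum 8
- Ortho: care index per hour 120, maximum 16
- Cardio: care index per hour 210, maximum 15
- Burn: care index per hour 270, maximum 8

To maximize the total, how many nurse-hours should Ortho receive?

Order the wards by care index per hour: Burn 270 > Psych 250 > Cardio 210 > Neuro 190 > Ortho 120 > Onc 110 > Peds 100.
Give Burn 8 to hit its cap of 8 → 47 left.
Psych takes 8 to reach its cap of 8 → 39 left.
Cardio takes 15 to reach its cap of 15 → 24 left.
Neuro takes 10 to reach its cap of 10 → 14 left.
Only 14 left; Ortho takes them to reach 14.

14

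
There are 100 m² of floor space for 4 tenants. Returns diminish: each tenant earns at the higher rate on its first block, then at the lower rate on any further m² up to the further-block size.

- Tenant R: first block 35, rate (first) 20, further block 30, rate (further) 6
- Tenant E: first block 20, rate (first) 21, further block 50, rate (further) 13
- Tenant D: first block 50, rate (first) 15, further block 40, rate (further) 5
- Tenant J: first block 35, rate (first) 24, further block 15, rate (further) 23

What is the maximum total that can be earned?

Rank every tier by rate: Tenant J/tier1 24 > Tenant J/tier2 23 > Tenant E/tier1 21 > Tenant R/tier1 20 > Tenant D/tier1 15 > Tenant E/tier2 13 > Tenant R/tier2 6 > Tenant D/tier2 5.
Fill Tenant J tier1 block (35 at 24) → 65 left.
Tenant J/tier2 (23): +15 → 50 left.
Tenant E/tier1 (21): +20 → 30 left.
Tenant R/tier1: +30 of 35 at 20; pool empty.
Total = 24×35 + 23×15 + 21×20 + 20×30 = 2205.

2205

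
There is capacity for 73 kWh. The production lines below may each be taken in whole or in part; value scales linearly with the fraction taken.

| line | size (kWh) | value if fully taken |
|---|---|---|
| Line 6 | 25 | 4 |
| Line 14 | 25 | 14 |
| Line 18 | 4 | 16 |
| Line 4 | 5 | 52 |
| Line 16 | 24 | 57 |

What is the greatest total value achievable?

Sort by value density: Line 4 52/5≈10.4, Line 18 16/4≈4, Line 16 57/24≈2.38, Line 14 14/25≈0.56, Line 6 4/25≈0.16.
Take all of Line 4 (5 kWh, value 52) ; 68 kWh left.
All 4 kWh of Line 18 fit (value 16) ; 64 remain.
Line 16: take in full, 24 kWh for value 57 ; 40 left.
Line 14: take in full, 25 kWh for value 14 ; 15 left.
Fill the last 15 kWh with part of Line 6: 15/25 of it earns 2.4.
Total value = 141.4.

141.4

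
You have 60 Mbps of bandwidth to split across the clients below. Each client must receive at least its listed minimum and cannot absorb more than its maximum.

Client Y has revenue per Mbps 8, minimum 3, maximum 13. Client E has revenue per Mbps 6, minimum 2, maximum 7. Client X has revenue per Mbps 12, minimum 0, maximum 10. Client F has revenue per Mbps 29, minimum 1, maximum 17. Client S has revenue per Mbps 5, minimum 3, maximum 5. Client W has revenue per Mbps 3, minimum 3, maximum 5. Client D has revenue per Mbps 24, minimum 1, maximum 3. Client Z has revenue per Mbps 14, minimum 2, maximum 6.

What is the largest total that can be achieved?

927

Meeting every minimum uses 3+2+0+1+3+3+1+2 = 15 Mbps, leaving 45.
Rank by revenue per Mbps: Client F 29 > Client D 24 > Client Z 14 > Client X 12 > Client Y 8 > Client E 6 > Client S 5 > Client W 3.
Give Client F 16 more to hit its cap of 17 ; 29 left.
Give Client D 2 more to hit its cap of 3 ; 27 left.
Client Z: +4 to 6 (cap) ; 23 left.
Give Client X 10 more to hit its cap of 10 ; 13 left.
Client Y takes 10 more to reach its cap of 13 ; 3 left.
Only 3 left; Client E takes them to reach 5.
Total = 8×13 + 6×5 + 12×10 + 29×17 + 5×3 + 3×3 + 24×3 + 14×6 = 927.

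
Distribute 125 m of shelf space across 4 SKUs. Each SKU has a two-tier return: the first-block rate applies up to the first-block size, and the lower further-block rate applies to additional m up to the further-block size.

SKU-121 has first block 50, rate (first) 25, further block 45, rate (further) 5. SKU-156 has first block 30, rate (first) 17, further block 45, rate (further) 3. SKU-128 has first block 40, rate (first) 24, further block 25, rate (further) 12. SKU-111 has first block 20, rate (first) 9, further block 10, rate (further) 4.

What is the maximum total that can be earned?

2780

Rank every tier by rate: SKU-121/tier1 25 > SKU-128/tier1 24 > SKU-156/tier1 17 > SKU-128/tier2 12 > SKU-111/tier1 9 > SKU-121/tier2 5 > SKU-111/tier2 4 > SKU-156/tier2 3.
SKU-121 tier1 at 25: fill all 50 ; 75 left.
Fill SKU-128 tier1 block (40 at 24) ; 35 left.
SKU-156/tier1 (17): +30 ; 5 left.
SKU-128/tier2: +5 of 25 at 12; pool empty.
Total = 25×50 + 24×40 + 17×30 + 12×5 = 2780.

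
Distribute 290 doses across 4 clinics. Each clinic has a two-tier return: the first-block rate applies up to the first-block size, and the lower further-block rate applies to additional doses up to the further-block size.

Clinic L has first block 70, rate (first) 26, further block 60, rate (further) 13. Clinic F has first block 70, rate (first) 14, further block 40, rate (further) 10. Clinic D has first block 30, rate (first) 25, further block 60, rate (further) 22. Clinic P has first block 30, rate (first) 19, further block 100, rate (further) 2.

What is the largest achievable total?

5830

Order all 8 blocks by rate: Clinic L/first 26 > Clinic D/first 25 > Clinic D/second 22 > Clinic P/first 19 > Clinic F/first 14 > Clinic L/second 13 > Clinic F/second 10 > Clinic P/second 2.
Clinic L/first (26): +70 — 220 left.
Clinic D first at 25: fill all 30 — 190 left.
Fill Clinic D second block (60 at 22) — 130 left.
Clinic P first at 19: fill all 30 — 100 left.
Fill Clinic F first block (70 at 14) — 30 left.
Clinic L second at 13: only 30 left, fill 30.
Total = 26×70 + 25×30 + 22×60 + 19×30 + 14×70 + 13×30 = 5830.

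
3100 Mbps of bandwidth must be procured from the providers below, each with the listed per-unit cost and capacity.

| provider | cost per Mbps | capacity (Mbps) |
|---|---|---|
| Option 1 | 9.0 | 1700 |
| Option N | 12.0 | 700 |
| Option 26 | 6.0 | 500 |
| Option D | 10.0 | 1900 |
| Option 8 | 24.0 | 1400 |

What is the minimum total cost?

Fill from the cheapest provider first.
Option 26 at 6.0: take all 500 Mbps — 2600 still needed.
Option 1 (9.0): use full 1700 — 900 Mbps to go.
Take 900 from Option D at 10.0 to finish.
Option N, Option 8: unused.
Cost = 500×6.0 + 1700×9.0 + 900×10.0 = 27300.

27300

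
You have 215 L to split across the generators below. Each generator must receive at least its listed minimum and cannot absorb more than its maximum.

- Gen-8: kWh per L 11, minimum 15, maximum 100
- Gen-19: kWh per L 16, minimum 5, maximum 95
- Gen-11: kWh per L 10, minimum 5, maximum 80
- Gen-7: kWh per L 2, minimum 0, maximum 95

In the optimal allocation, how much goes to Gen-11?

20

Meeting every minimum uses 15+5+5+0 = 25 L, leaving 190.
Rank by kWh per L: Gen-19 16 > Gen-8 11 > Gen-11 10 > Gen-7 2.
Gen-19: +90 to 95 (cap) → 100 left.
Gen-8: +85 to 100 (cap) → 15 left.
Gen-11: +15 (room for 75) → 20. Pool exhausted.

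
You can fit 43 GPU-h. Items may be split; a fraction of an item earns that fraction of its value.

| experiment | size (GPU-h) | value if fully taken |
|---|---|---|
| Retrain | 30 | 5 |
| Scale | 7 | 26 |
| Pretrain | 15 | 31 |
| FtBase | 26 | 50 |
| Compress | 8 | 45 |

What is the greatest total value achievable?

Best value per unit of size first: Compress 45/8≈5.62, Scale 26/7≈3.71, Pretrain 31/15≈2.07, FtBase 50/26≈1.92, Retrain 5/30≈0.167.
All 8 GPU-h of Compress fit (value 45) → 35 remain.
All 7 GPU-h of Scale fit (value 26) → 28 remain.
Pretrain: take in full, 15 GPU-h for value 31 → 13 left.
13 GPU-h left: a 13/26 share of FtBase gives 50×13/26 = 25.
Total value = 127.

127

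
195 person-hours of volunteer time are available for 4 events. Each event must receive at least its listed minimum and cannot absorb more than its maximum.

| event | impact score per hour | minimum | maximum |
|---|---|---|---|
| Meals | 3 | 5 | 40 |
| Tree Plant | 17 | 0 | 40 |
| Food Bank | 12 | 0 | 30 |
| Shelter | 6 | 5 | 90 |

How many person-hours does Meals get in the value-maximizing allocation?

Meeting every minimum uses 5+0+0+5 = 10 person-hours, leaving 185.
Order the events by impact score per hour: Tree Plant 17 > Food Bank 12 > Shelter 6 > Meals 3.
Tree Plant: +40 to 40 (cap) → 145 left.
Food Bank: +30 to 30 (cap) → 115 left.
Shelter takes 85 more to reach its cap of 90 → 30 left.
Meals: +30 (room for 35) → 35. Pool exhausted.

35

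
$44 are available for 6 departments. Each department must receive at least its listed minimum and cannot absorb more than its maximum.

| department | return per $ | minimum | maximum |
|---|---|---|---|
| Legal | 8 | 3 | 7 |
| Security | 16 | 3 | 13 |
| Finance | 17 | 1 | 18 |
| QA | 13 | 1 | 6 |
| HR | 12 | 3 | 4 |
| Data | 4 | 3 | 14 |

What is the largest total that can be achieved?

638

Meeting every minimum uses 3+3+1+1+3+3 = 14 $, leaving 30.
Order the departments by return per $: Finance 17 > Security 16 > QA 13 > HR 12 > Legal 8 > Data 4.
Finance: +17 to 18 (cap) ; 13 left.
Give Security 10 more to hit its cap of 13 ; 3 left.
QA: +3 (room for 5) → 4. Pool exhausted.
Total = 8×3 + 16×13 + 17×18 + 13×4 + 12×3 + 4×3 = 638.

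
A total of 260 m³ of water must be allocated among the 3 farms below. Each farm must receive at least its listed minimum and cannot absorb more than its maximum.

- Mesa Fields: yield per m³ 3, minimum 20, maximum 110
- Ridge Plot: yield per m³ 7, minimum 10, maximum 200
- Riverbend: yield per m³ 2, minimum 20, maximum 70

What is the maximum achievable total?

Meeting every minimum uses 20+10+20 = 50 m³, leaving 210.
Rank by yield per m³: Ridge Plot 7 > Mesa Fields 3 > Riverbend 2.
Give Ridge Plot 190 more to hit its cap of 200 — 20 left.
Mesa Fields has room for 90 more but only 20 remain, so it gets 40.
Total = 3×40 + 7×200 + 2×20 = 1560.

1560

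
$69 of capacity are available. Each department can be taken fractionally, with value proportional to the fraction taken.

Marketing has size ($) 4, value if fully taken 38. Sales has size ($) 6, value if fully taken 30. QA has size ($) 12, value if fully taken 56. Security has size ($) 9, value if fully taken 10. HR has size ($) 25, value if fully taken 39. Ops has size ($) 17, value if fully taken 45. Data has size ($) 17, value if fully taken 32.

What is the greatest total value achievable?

221.28

Best value per unit of size first: Marketing 38/4≈9.5, Sales 30/6≈5, QA 56/12≈4.67, Ops 45/17≈2.65, Data 32/17≈1.88, HR 39/25≈1.56, Security 10/9≈1.11.
Take all of Marketing (4 $, value 38) — 65 $ left.
All 6 $ of Sales fit (value 30) — 59 remain.
All 12 $ of QA fit (value 56) — 47 remain.
All 17 $ of Ops fit (value 45) — 30 remain.
Take all of Data (17 $, value 32) — 13 $ left.
13 $ left: a 13/25 share of HR gives 39×13/25 = 20.28.
Total value = 221.28.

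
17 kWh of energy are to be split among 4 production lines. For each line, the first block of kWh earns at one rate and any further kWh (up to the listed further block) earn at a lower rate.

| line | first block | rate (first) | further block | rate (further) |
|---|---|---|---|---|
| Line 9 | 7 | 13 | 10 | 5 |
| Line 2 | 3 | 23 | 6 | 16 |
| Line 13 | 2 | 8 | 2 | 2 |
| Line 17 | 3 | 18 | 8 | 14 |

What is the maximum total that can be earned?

Treat each block as its own option and order by rate: Line 2/T1 23 > Line 17/T1 18 > Line 2/T2 16 > Line 17/T2 14 > Line 9/T1 13 > Line 13/T1 8 > Line 9/T2 5 > Line 13/T2 2.
Line 2/T1 (23): +3 — 14 left.
Line 17/T1 (18): +3 — 11 left.
Fill Line 2 T2 block (6 at 16) — 5 left.
Line 17 T2 at 14: only 5 left, fill 5.
Total = 23×3 + 18×3 + 16×6 + 14×5 = 289.

289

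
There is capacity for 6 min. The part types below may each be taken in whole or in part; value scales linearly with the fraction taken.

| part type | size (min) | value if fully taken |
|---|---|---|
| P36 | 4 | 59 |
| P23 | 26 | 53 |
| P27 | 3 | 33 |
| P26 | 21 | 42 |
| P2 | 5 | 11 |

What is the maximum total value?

Best value per unit of size first: P36 59/4≈14.8, P27 33/3≈11, P2 11/5≈2.2, P23 53/26≈2.04, P26 42/21≈2.
P36: take in full, 4 min for value 59 → 2 left.
Only 2 min remain; take 2/3 of P27 for value 33×2/3 = 22.
Total value = 81.

81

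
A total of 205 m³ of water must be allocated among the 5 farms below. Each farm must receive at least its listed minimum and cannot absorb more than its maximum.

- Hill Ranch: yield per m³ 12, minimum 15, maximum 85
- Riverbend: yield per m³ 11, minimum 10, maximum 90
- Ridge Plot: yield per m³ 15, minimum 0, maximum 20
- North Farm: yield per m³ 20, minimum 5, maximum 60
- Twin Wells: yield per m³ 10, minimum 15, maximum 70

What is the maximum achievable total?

Meeting every minimum uses 15+10+0+5+15 = 45 m³, leaving 160.
Order the farms by yield per m³: North Farm 20 > Ridge Plot 15 > Hill Ranch 12 > Riverbend 11 > Twin Wells 10.
North Farm takes 55 more to reach its cap of 60 — 105 left.
Ridge Plot takes 20 more to reach its cap of 20 — 85 left.
Hill Ranch: +70 to 85 (cap) — 15 left.
Only 15 left; Riverbend takes them to reach 25.
Total = 12×85 + 11×25 + 15×20 + 20×60 + 10×15 = 2945.

2945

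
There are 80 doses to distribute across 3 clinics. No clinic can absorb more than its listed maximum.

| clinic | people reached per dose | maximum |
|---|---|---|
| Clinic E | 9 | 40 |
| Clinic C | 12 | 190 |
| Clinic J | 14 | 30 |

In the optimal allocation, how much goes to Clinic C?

50

Order the clinics by people reached per dose: Clinic J 14 > Clinic C 12 > Clinic E 9.
Clinic J takes 30 to reach its cap of 30 ; 50 left.
Clinic C: +50 (room for 190) → 50. Pool exhausted.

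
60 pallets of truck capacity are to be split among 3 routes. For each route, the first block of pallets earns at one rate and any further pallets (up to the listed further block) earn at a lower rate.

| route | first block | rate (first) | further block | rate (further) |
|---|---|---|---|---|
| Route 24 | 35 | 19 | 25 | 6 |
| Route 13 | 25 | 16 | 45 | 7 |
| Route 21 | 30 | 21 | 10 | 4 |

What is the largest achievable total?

1200

Order all 6 blocks by rate: Route 21/first 21 > Route 24/first 19 > Route 13/first 16 > Route 13/second 7 > Route 24/second 6 > Route 21/second 4.
Fill Route 21 first block (30 at 21) → 30 left.
Route 24 first at 19: only 30 left, fill 30.
Total = 21×30 + 19×30 = 1200.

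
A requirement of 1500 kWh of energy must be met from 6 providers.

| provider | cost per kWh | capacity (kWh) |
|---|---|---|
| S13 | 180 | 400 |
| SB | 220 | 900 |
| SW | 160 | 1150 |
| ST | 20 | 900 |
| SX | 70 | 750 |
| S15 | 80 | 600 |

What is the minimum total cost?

60000

Use providers in increasing cost order.
ST (20): use full 900 → 600 kWh to go.
SX at 70: take 600 of its 750 → requirement met.
S15, SW, S13, SB: unused.
Cost = 900×20 + 600×70 = 60000.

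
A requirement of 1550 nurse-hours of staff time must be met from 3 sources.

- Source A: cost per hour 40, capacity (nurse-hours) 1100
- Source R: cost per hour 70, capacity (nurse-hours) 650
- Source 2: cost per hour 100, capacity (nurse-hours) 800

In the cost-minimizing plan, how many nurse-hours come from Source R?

450

Cheapest first:
Source A (40): use full 1100 → 450 nurse-hours to go.
Source R at 70: take 450 of its 650 → requirement met.
Source 2: unused.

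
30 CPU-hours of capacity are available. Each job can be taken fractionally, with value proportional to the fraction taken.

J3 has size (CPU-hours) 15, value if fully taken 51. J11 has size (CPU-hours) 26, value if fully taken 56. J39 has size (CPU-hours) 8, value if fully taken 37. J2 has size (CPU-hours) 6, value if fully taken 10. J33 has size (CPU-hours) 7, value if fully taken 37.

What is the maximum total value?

125

Rank by value-to-size ratio: J33 37/7≈5.29, J39 37/8≈4.62, J3 51/15≈3.4, J11 56/26≈2.15, J2 10/6≈1.67.
J33: take in full, 7 CPU-hours for value 37 — 23 left.
Take all of J39 (8 CPU-hours, value 37) — 15 CPU-hours left.
All 15 CPU-hours of J3 fit (value 51) — 0 remain.
Total value = 125.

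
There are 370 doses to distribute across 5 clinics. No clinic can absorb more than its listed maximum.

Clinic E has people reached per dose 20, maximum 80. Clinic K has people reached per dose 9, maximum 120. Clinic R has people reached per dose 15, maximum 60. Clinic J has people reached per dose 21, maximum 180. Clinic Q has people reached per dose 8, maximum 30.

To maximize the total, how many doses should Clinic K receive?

Highest people reached per dose first: Clinic J 21 > Clinic E 20 > Clinic R 15 > Clinic K 9 > Clinic Q 8.
Clinic J: +180 to 180 (cap) → 190 left.
Clinic E: +80 to 80 (cap) → 110 left.
Give Clinic R 60 to hit its cap of 60 → 50 left.
Clinic K: +50 (room for 120) → 50. Pool exhausted.

50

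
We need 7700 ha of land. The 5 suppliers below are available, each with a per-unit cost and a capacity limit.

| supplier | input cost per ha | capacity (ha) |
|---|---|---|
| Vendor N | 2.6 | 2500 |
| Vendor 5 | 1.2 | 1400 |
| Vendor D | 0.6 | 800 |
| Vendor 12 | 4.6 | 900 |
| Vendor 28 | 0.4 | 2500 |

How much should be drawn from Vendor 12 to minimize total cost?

Cheapest first:
Vendor 28 (0.4): use full 2500 — 5200 ha to go.
Vendor D at 0.6: take all 800 ha — 4400 still needed.
Take 1400 from Vendor 5 at 1.2 — need 3000 more.
Vendor N at 2.6: take all 2500 ha — 500 still needed.
Vendor 12 (4.6): take the remaining 500 — done.

500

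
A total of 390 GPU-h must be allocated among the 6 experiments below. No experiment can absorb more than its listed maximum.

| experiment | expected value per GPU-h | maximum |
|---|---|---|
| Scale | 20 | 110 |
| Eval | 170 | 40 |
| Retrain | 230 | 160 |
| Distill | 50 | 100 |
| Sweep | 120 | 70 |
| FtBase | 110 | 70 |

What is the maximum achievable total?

Order the experiments by expected value per GPU-h: Retrain 230 > Eval 170 > Sweep 120 > FtBase 110 > Distill 50 > Scale 20.
Give Retrain 160 to hit its cap of 160 — 230 left.
Eval: +40 to 40 (cap) — 190 left.
Sweep takes 70 to reach its cap of 70 — 120 left.
FtBase: +70 to 70 (cap) — 50 left.
Distill has room for 100 but only 50 remain, so it gets 50.
Total = 170×40 + 230×160 + 50×50 + 120×70 + 110×70 = 62200.

62200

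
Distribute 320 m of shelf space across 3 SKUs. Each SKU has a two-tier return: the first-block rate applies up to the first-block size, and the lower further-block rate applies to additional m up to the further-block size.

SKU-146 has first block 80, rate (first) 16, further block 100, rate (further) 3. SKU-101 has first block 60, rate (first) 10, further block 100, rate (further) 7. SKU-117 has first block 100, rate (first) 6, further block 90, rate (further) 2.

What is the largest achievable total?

3060

Order all 6 blocks by rate: SKU-146/first 16 > SKU-101/first 10 > SKU-101/second 7 > SKU-117/first 6 > SKU-146/second 3 > SKU-117/second 2.
SKU-146 first at 16: fill all 80 → 240 left.
SKU-101/first (10): +60 → 180 left.
Fill SKU-101 second block (100 at 7) → 80 left.
80 remain; put them into SKU-117 first at 6.
Total = 16×80 + 10×60 + 7×100 + 6×80 = 3060.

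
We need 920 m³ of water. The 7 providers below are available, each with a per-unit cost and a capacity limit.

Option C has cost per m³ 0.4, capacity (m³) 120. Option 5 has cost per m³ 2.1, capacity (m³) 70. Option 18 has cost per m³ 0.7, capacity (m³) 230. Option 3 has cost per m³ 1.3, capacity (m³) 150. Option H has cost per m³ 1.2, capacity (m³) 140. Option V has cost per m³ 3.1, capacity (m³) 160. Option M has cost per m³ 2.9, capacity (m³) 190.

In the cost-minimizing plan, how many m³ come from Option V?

Cheapest first:
Option C at 0.4: take all 120 m³ → 800 still needed.
Option 18 (0.7): use full 230 → 570 m³ to go.
Option H (1.2): use full 140 → 430 m³ to go.
Option 3 at 1.3: take all 150 m³ → 280 still needed.
Option 5 at 2.1: take all 70 m³ → 210 still needed.
Option M (2.9): use full 190 → 20 m³ to go.
Option V at 3.1: take 20 of its 160 → requirement met.

20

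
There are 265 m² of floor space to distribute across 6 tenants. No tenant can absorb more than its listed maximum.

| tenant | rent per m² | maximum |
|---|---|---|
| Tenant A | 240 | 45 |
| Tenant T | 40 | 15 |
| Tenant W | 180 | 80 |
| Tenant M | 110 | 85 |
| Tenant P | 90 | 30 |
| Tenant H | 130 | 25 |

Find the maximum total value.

40500

Order the tenants by rent per m²: Tenant A 240 > Tenant W 180 > Tenant H 130 > Tenant M 110 > Tenant P 90 > Tenant T 40.
Tenant A takes 45 to reach its cap of 45 → 220 left.
Tenant W takes 80 to reach its cap of 80 → 140 left.
Tenant H: +25 to 25 (cap) → 115 left.
Give Tenant M 85 to hit its cap of 85 → 30 left.
Give Tenant P 30 to hit its cap of 30 → 0 left.
Total = 240×45 + 180×80 + 110×85 + 90×30 + 130×25 = 40500.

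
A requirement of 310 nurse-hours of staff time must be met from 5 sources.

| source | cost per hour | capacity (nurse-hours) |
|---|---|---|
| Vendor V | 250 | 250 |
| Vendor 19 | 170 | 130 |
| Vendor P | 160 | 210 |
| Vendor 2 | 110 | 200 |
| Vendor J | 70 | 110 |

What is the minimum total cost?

Cheapest first:
Vendor J (70): use full 110 ; 200 nurse-hours to go.
Vendor 2 (110): use full 200 ; 0 nurse-hours to go.
Vendor P, Vendor 19, Vendor V: unused.
Cost = 110×70 + 200×110 = 29700.

29700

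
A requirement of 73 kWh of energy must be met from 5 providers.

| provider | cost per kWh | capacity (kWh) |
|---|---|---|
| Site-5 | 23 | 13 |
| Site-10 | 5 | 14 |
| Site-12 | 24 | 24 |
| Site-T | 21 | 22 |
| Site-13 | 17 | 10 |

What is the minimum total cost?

Use providers in increasing cost order.
Take 14 from Site-10 at 5 — need 59 more.
Site-13 at 17: take all 10 kWh — 49 still needed.
Site-T (21): use full 22 — 27 kWh to go.
Site-5 (23): use full 13 — 14 kWh to go.
Site-12 (24): take the remaining 14 — done.
Cost = 14×5 + 10×17 + 22×21 + 13×23 + 14×24 = 1337.

1337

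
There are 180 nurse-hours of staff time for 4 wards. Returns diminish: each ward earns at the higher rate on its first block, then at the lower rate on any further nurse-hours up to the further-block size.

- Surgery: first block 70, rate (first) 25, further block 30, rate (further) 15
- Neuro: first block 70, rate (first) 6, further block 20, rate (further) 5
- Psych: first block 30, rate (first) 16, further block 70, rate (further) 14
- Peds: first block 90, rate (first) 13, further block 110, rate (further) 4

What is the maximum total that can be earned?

3380

Treat each block as its own option and order by rate: Surgery/T1 25 > Psych/T1 16 > Surgery/T2 15 > Psych/T2 14 > Peds/T1 13 > Neuro/T1 6 > Neuro/T2 5 > Peds/T2 4.
Surgery T1 at 25: fill all 70 — 110 left.
Fill Psych T1 block (30 at 16) — 80 left.
Fill Surgery T2 block (30 at 15) — 50 left.
Psych T2 at 14: only 50 left, fill 50.
Total = 25×70 + 16×30 + 15×30 + 14×50 = 3380.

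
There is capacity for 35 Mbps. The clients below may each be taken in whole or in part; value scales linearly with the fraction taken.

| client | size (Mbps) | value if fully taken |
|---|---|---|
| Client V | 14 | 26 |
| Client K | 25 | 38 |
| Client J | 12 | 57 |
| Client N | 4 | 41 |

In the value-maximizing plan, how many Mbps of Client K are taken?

5

Sort by value density: Client N 41/4≈10.2, Client J 57/12≈4.75, Client V 26/14≈1.86, Client K 38/25≈1.52.
Take all of Client N (4 Mbps, value 41) → 31 Mbps left.
Take all of Client J (12 Mbps, value 57) → 19 Mbps left.
Take all of Client V (14 Mbps, value 26) → 5 Mbps left.
5 Mbps left: a 5/25 share of Client K gives 38×5/25 = 7.6.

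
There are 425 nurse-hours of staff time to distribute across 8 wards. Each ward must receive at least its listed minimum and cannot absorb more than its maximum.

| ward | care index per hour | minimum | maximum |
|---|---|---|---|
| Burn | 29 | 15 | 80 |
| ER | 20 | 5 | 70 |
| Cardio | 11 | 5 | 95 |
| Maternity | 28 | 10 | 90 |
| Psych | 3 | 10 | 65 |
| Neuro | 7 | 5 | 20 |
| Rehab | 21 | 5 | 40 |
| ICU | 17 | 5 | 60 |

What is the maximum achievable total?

8935

Meeting every minimum uses 15+5+5+10+10+5+5+5 = 60 nurse-hours, leaving 365.
Order the wards by care index per hour: Burn 29 > Maternity 28 > Rehab 21 > ER 20 > ICU 17 > Cardio 11 > Neuro 7 > Psych 3.
Burn: +65 to 80 (cap) ; 300 left.
Maternity: +80 to 90 (cap) ; 220 left.
Give Rehab 35 more to hit its cap of 40 ; 185 left.
ER takes 65 more to reach its cap of 70 ; 120 left.
ICU takes 55 more to reach its cap of 60 ; 65 left.
Only 65 left; Cardio takes them to reach 70.
Total = 29×80 + 20×70 + 11×70 + 28×90 + 3×10 + 7×5 + 21×40 + 17×60 = 8935.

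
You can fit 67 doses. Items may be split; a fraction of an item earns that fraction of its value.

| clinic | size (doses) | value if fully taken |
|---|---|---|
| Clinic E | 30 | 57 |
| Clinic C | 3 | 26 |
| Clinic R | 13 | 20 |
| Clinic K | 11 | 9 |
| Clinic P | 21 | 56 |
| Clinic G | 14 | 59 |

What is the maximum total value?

Sort by value density: Clinic C 26/3≈8.67, Clinic G 59/14≈4.21, Clinic P 56/21≈2.67, Clinic E 57/30≈1.9, Clinic R 20/13≈1.54, Clinic K 9/11≈0.818.
Take all of Clinic C (3 doses, value 26) ; 64 doses left.
Clinic G: take in full, 14 doses for value 59 ; 50 left.
Take all of Clinic P (21 doses, value 56) ; 29 doses left.
29 doses left: a 29/30 share of Clinic E gives 57×29/30 = 55.1.
Total value = 196.1.

196.1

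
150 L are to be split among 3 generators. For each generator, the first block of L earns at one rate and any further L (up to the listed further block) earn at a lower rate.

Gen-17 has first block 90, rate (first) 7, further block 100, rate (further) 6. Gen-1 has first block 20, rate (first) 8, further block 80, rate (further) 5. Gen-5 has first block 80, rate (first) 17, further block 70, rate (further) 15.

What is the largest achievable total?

Rank every tier by rate: Gen-5/first 17 > Gen-5/second 15 > Gen-1/first 8 > Gen-17/first 7 > Gen-17/second 6 > Gen-1/second 5.
Fill Gen-5 first block (80 at 17) → 70 left.
Fill Gen-5 second block (70 at 15) → 0 left.
Total = 17×80 + 15×70 = 2410.

2410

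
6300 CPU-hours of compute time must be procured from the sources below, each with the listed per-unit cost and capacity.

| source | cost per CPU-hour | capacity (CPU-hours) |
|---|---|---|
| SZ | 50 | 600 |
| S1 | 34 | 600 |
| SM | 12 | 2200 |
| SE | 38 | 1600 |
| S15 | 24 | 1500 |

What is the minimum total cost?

Use sources in increasing cost order.
Take 2200 from SM at 12 ; need 4100 more.
S15 at 24: take all 1500 CPU-hours ; 2600 still needed.
S1 at 34: take all 600 CPU-hours ; 2000 still needed.
Take 1600 from SE at 38 ; need 400 more.
SZ at 50: take 400 of its 600 ; requirement met.
Cost = 2200×12 + 1500×24 + 600×34 + 1600×38 + 400×50 = 163600.

163600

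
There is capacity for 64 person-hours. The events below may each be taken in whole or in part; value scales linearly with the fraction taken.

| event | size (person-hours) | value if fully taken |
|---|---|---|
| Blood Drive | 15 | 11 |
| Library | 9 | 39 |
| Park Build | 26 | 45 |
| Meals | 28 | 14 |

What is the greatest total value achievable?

102

Rank by value-to-size ratio: Library 39/9≈4.33, Park Build 45/26≈1.73, Blood Drive 11/15≈0.733, Meals 14/28≈0.5.
Library: take in full, 9 person-hours for value 39 — 55 left.
Park Build: take in full, 26 person-hours for value 45 — 29 left.
Take all of Blood Drive (15 person-hours, value 11) — 14 person-hours left.
Only 14 person-hours remain; take 14/28 of Meals for value 14×14/28 = 7.
Total value = 102.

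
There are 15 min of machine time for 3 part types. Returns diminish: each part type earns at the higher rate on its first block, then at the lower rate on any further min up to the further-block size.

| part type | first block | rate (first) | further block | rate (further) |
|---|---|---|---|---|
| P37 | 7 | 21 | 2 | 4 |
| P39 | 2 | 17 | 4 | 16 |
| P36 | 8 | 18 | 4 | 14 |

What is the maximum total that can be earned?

291

Rank every tier by rate: P37/tier1 21 > P36/tier1 18 > P39/tier1 17 > P39/tier2 16 > P36/tier2 14 > P37/tier2 4.
Fill P37 tier1 block (7 at 21) → 8 left.
P36/tier1 (18): +8 → 0 left.
Total = 21×7 + 18×8 = 291.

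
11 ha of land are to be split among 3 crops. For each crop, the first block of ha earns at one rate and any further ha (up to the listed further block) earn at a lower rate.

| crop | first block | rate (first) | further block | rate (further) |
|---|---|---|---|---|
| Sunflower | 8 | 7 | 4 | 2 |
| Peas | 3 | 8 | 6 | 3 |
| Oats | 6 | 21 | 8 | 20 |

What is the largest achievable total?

226

Treat each block as its own option and order by rate: Oats/first 21 > Oats/second 20 > Peas/first 8 > Sunflower/first 7 > Peas/second 3 > Sunflower/second 2.
Oats/first (21): +6 ; 5 left.
Oats/second: +5 of 8 at 20; pool empty.
Total = 21×6 + 20×5 = 226.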